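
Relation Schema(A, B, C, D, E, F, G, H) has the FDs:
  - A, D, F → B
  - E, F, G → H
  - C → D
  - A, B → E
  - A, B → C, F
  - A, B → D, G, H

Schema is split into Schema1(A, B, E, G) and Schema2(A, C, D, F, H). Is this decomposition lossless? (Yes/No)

The shared attributes are {A} and {A}⁺ = {A}.
The closure covers neither Schema1 nor Schema2 entirely; the join is not lossless.

No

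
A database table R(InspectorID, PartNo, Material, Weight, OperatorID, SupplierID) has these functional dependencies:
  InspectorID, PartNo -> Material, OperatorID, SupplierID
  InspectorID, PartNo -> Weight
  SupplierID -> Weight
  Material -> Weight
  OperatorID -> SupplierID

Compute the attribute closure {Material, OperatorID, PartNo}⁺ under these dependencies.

Start with {Material, OperatorID, PartNo}.
Material -> Weight applies; add {Weight} → now {Material, OperatorID, PartNo, Weight}.
OperatorID -> SupplierID applies; add {SupplierID} → now {Material, OperatorID, PartNo, SupplierID, Weight}.
No further FD applies.

{Material, OperatorID, PartNo, SupplierID, Weight}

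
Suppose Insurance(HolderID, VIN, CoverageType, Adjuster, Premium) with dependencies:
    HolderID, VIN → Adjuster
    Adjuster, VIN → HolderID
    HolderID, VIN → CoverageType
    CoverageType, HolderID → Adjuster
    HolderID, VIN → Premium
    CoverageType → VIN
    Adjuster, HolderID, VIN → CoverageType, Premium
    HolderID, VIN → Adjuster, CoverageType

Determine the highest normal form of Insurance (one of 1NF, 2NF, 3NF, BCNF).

Candidate keys: {Adjuster, CoverageType}, {Adjuster, VIN}, {CoverageType, HolderID}, {HolderID, VIN}. Prime attributes: {Adjuster, CoverageType, HolderID, VIN}.
CoverageType → VIN breaks BCNF: {CoverageType}⁺ = {CoverageType, VIN}, so {CoverageType} is not a superkey.
Its right-hand attributes {VIN} are all prime, as are those of every other non-superkey FD — the relation is in 3NF.

3NF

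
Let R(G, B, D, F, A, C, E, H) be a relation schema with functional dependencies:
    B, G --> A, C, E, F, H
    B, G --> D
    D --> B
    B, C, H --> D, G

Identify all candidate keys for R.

Closure of {B, G} is {A, B, C, D, E, F, G, H}, the whole schema; {B, G} is a candidate key.
Closure of {D, G} is {A, B, C, D, E, F, G, H}, the whole schema; {D, G} is a candidate key.
Closure of {B, C, H} is {A, B, C, D, E, F, G, H}, the whole schema; {B, C, H} is a candidate key.
Closure of {C, D, H} is {A, B, C, D, E, F, G, H}, the whole schema; {C, D, H} is a candidate key.
Any other superkey properly contains one of these, so there are no further candidate keys.

{B, C, H}, {B, G}, {C, D, H}, {D, G}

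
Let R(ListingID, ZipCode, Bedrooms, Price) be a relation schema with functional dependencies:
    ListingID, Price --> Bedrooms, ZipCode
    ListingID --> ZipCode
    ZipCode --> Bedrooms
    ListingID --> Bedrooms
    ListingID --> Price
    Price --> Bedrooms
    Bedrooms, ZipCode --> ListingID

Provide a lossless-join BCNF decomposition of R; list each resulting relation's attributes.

Candidate keys of the original relation: {ListingID}, {ZipCode}.
In {Bedrooms, ListingID, Price, ZipCode}, {Price} is not a superkey ({Price}⁺ restricted to this set is {Bedrooms, Price}), so split on Price --> Bedrooms into {Bedrooms, Price} and {ListingID, Price, ZipCode}.
{Bedrooms, Price} is in BCNF.
{ListingID, Price, ZipCode} is in BCNF.

{Bedrooms, Price}; {ListingID, Price, ZipCode}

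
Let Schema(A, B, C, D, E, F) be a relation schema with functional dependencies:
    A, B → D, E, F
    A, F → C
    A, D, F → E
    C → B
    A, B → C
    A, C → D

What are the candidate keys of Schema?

Attributes never on any right-hand side: {A} — every candidate key must contain it.
{A, B}⁺ = {A, B, C, D, E, F}, which is every attribute, so {A, B} is a candidate key.
{A, C}⁺ = {A, B, C, D, E, F}, which is every attribute, so {A, C} is a candidate key.
{A, F}⁺ = {A, B, C, D, E, F}, which is every attribute, so {A, F} is a candidate key.
These are minimal and exhaustive — every other superkey contains one of them.

{A, B}, {A, C}, {A, F}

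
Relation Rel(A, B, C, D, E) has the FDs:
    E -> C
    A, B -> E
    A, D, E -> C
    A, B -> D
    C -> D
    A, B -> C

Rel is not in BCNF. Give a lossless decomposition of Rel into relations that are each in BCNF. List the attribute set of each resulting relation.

Candidate key of the original relation: {A, B}.
{A, B, C, D, E}: {E} determines {C, D, E} here but is not a superkey — split on E -> C, D, giving {C, D, E} and {A, B, E}.
{C, D, E}: {C} determines {C, D} here but is not a superkey — split on C -> D, giving {C, D} and {C, E}.
{C, D}: every determinant is a superkey — BCNF.
{C, E}: every determinant is a superkey — BCNF.
{A, B, E}: every determinant is a superkey — BCNF.

{A, B, E}; {C, D}; {C, E}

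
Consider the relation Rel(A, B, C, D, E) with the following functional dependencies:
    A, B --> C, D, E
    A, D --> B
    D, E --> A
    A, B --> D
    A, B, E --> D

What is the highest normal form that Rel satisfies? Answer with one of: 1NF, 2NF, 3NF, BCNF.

Candidate keys: {A, B}, {A, D}, {D, E}. Prime attributes: {A, B, D, E}.
Every FD has a superkey on the left, so the relation is in BCNF.

BCNF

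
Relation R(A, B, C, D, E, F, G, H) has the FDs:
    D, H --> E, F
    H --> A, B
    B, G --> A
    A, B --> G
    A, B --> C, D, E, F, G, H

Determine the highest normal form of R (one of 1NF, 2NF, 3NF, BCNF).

Candidate keys: {A, B}, {B, G}, {H}. Prime attributes: {A, B, G, H}.
Each dependency's left side is a superkey — BCNF holds.

BCNF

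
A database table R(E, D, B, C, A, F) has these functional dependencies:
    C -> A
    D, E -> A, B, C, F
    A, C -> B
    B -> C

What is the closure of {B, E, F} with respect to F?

Start with {B, E, F}.
B -> C applies; add {C} → now {B, C, E, F}.
C -> A applies; add {A} → now {A, B, C, E, F}.
No further FD applies.

{A, B, C, E, F}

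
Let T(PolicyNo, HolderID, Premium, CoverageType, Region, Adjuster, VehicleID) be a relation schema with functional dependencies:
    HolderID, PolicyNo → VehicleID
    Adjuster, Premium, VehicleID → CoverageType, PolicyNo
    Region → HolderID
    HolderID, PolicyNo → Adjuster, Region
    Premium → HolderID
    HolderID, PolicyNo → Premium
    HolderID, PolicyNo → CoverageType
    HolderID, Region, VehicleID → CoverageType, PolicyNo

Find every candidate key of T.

{HolderID, PolicyNo} is a candidate key since {HolderID, PolicyNo}⁺ = {Adjuster, CoverageType, HolderID, PolicyNo, Premium, Region, VehicleID} covers every attribute.
{PolicyNo, Premium} is a candidate key since {PolicyNo, Premium}⁺ = {Adjuster, CoverageType, HolderID, PolicyNo, Premium, Region, VehicleID} covers every attribute.
{PolicyNo, Region} is a candidate key since {PolicyNo, Region}⁺ = {Adjuster, CoverageType, HolderID, PolicyNo, Premium, Region, VehicleID} covers every attribute.
{Region, VehicleID} is a candidate key since {Region, VehicleID}⁺ = {Adjuster, CoverageType, HolderID, PolicyNo, Premium, Region, VehicleID} covers every attribute.
{Adjuster, Premium, VehicleID} is a candidate key since {Adjuster, Premium, VehicleID}⁺ = {Adjuster, CoverageType, HolderID, PolicyNo, Premium, Region, VehicleID} covers every attribute.
Any other superkey properly contains one of these, so there are no further candidate keys.

{Adjuster, Premium, VehicleID}, {HolderID, PolicyNo}, {PolicyNo, Premium}, {PolicyNo, Region}, {Region, VehicleID}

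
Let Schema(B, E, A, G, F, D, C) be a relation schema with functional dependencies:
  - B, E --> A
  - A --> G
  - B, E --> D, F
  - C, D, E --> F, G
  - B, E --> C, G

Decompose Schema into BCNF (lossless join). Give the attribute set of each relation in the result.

{A, B, C, D, E}; {A, G}; {C, D, E, F}

Candidate key of the original relation: {B, E}.
Within {A, B, C, D, E, F, G}: {A}⁺ ∩ {A, B, C, D, E, F, G} = {A, G}, not the whole set, so A --> G violates BCNF; decompose into {A, G} and {A, B, C, D, E, F}.
{A, G} is in BCNF.
Within {A, B, C, D, E, F}: {C, D, E}⁺ ∩ {A, B, C, D, E, F} = {C, D, E, F}, not the whole set, so C, D, E --> F violates BCNF; decompose into {C, D, E, F} and {A, B, C, D, E}.
{C, D, E, F} is in BCNF.
{A, B, C, D, E} is in BCNF.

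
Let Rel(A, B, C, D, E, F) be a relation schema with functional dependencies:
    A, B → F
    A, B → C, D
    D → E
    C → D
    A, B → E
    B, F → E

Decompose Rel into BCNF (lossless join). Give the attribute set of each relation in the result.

{A, B, C, F}; {C, D}; {D, E}

Candidate key of the original relation: {A, B}.
In {A, B, C, D, E, F}, {D} is not a superkey ({D}⁺ restricted to this set is {D, E}), so split on D → E into {D, E} and {A, B, C, D, F}.
{D, E} is in BCNF.
In {A, B, C, D, F}, {C} is not a superkey ({C}⁺ restricted to this set is {C, D}), so split on C → D into {C, D} and {A, B, C, F}.
{C, D} is in BCNF.
{A, B, C, F} is in BCNF.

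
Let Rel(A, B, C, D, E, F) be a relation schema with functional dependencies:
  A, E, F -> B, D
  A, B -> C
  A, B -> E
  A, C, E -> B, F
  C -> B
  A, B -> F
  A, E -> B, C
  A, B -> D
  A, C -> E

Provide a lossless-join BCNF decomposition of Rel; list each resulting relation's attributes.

Candidate keys of the original relation: {A, B}, {A, C}, {A, E}.
{A, B, C, D, E, F}: {C} determines {B, C} here but is not a superkey — split on C -> B, giving {B, C} and {A, C, D, E, F}.
{B, C}: every determinant is a superkey — BCNF.
{A, C, D, E, F}: every determinant is a superkey — BCNF.

{A, C, D, E, F}; {B, C}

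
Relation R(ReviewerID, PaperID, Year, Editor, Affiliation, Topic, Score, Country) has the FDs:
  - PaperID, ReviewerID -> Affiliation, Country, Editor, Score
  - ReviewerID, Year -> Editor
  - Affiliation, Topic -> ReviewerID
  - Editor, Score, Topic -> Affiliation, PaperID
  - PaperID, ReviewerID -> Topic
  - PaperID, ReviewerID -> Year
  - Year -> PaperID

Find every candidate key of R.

{Affiliation, PaperID, Topic}, {Affiliation, Topic, Year}, {Editor, Score, Topic}, {PaperID, ReviewerID}, {ReviewerID, Year}

{PaperID, ReviewerID}⁺ = {Affiliation, Country, Editor, PaperID, ReviewerID, Score, Topic, Year} — all of the relation — so {PaperID, ReviewerID} is a candidate key.
{ReviewerID, Year}⁺ = {Affiliation, Country, Editor, PaperID, ReviewerID, Score, Topic, Year} — all of the relation — so {ReviewerID, Year} is a candidate key.
{Affiliation, PaperID, Topic}⁺ = {Affiliation, Country, Editor, PaperID, ReviewerID, Score, Topic, Year} — all of the relation — so {Affiliation, PaperID, Topic} is a candidate key.
{Affiliation, Topic, Year}⁺ = {Affiliation, Country, Editor, PaperID, ReviewerID, Score, Topic, Year} — all of the relation — so {Affiliation, Topic, Year} is a candidate key.
{Editor, Score, Topic}⁺ = {Affiliation, Country, Editor, PaperID, ReviewerID, Score, Topic, Year} — all of the relation — so {Editor, Score, Topic} is a candidate key.
Any other superkey properly contains one of these, so there are no further candidate keys.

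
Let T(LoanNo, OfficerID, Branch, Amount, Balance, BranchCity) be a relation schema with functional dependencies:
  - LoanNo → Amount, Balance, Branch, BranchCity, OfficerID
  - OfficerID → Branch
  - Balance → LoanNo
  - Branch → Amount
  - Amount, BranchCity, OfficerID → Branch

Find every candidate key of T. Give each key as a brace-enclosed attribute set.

{Balance}, {LoanNo}

{Balance} is a candidate key since {Balance}⁺ = {Amount, Balance, Branch, BranchCity, LoanNo, OfficerID} covers every attribute.
{LoanNo} is a candidate key since {LoanNo}⁺ = {Amount, Balance, Branch, BranchCity, LoanNo, OfficerID} covers every attribute.
These are minimal and exhaustive — every other superkey contains one of them.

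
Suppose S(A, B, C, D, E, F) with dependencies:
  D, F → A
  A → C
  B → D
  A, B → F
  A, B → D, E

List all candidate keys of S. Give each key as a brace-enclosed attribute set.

{A, B}, {B, F}

No FD produces {B}, so it must be in every candidate key.
Closure of {A, B} is {A, B, C, D, E, F}, the whole schema; {A, B} is a candidate key.
Closure of {B, F} is {A, B, C, D, E, F}, the whole schema; {B, F} is a candidate key.
These are minimal and exhaustive — every other superkey contains one of them.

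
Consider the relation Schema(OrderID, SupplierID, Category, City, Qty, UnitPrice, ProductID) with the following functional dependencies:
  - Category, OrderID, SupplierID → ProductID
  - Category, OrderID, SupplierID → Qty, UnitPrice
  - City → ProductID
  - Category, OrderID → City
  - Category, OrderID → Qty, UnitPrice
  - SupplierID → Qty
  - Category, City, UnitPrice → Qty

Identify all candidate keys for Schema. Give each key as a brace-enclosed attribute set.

{Category, OrderID, SupplierID}

Attributes never on any right-hand side: {Category, OrderID, SupplierID} — every candidate key must contain all of them.
{Category, OrderID, SupplierID} is a candidate key since {Category, OrderID, SupplierID}⁺ = {Category, City, OrderID, ProductID, Qty, SupplierID, UnitPrice} covers every attribute.
Every other attribute set either contains this one or has a smaller closure.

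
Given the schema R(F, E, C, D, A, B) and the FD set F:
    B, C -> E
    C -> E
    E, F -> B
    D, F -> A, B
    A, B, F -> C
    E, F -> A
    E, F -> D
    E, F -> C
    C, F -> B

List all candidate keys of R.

{A, B, F}, {C, F}, {D, F}, {E, F}

Attributes never on any right-hand side: {F} — every candidate key must contain it.
{C, F}⁺ = {A, B, C, D, E, F}, which is every attribute, so {C, F} is a candidate key.
{D, F}⁺ = {A, B, C, D, E, F}, which is every attribute, so {D, F} is a candidate key.
{E, F}⁺ = {A, B, C, D, E, F}, which is every attribute, so {E, F} is a candidate key.
{A, B, F}⁺ = {A, B, C, D, E, F}, which is every attribute, so {A, B, F} is a candidate key.
Any other superkey properly contains one of these, so there are no further candidate keys.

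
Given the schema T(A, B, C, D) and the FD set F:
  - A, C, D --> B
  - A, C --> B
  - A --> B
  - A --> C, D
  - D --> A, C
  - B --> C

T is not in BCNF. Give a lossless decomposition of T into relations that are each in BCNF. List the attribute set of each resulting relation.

{A, B, D}; {B, C}

Candidate keys of the original relation: {A}, {D}.
{A, B, C, D}: {B} determines {B, C} here but is not a superkey — split on B --> C, giving {B, C} and {A, B, D}.
{B, C} has no BCNF violation.
{A, B, D} has no BCNF violation.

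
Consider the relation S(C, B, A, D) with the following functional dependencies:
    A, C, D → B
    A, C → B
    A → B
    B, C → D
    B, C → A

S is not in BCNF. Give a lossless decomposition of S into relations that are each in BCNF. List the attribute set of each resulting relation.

Candidate keys of the original relation: {A, C}, {B, C}.
{A, B, C, D}: {A} determines {A, B} here but is not a superkey — split on A → B, giving {A, B} and {A, C, D}.
{A, B} has no BCNF violation.
{A, C, D} has no BCNF violation.

{A, B}; {A, C, D}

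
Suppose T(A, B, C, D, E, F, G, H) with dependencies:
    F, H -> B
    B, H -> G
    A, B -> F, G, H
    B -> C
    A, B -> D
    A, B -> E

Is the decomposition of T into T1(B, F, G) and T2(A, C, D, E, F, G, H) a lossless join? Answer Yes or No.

No

Common attributes: {F, G}; their closure is {F, G}.
T1 ⊄ {F, G} and T2 ⊄ {F, G}, so the split is lossy.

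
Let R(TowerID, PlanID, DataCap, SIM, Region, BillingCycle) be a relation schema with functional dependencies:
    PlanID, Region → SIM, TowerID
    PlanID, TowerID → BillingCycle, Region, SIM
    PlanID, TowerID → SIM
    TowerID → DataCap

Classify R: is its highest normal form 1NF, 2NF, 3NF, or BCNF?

Candidate keys: {PlanID, Region}, {PlanID, TowerID}. Prime attributes: {PlanID, Region, TowerID}.
TowerID → DataCap: {TowerID}⁺ = {DataCap, TowerID}, which is not all of the attributes, so the left side is not a superkey — BCNF is violated.
TowerID → DataCap has non-prime {DataCap} on the right and a non-superkey on the left, so 3NF fails.
Since {TowerID} ⊂ {PlanID, TowerID} and {TowerID}⁺ ⊇ {DataCap} with {DataCap} non-prime, there is a partial dependency; 2NF fails.

1NF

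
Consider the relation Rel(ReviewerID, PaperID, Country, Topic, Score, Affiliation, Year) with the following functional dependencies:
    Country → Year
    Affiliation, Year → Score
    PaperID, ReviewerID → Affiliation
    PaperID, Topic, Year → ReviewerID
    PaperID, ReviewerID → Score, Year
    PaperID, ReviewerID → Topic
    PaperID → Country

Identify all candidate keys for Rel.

Attributes never on any right-hand side: {PaperID} — every candidate key must contain it.
{PaperID, ReviewerID}⁺ = {Affiliation, Country, PaperID, ReviewerID, Score, Topic, Year} — all of the relation — so {PaperID, ReviewerID} is a candidate key.
{PaperID, Topic}⁺ = {Affiliation, Country, PaperID, ReviewerID, Score, Topic, Year} — all of the relation — so {PaperID, Topic} is a candidate key.
These are minimal and exhaustive — every other superkey contains one of them.

{PaperID, ReviewerID}, {PaperID, Topic}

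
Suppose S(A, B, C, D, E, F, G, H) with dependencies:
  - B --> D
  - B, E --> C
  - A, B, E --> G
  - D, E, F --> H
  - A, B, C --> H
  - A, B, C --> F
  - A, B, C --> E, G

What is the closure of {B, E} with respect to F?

{B, C, D, E}

Start with {B, E}.
B --> D applies; add {D} → now {B, D, E}.
B, E --> C applies; add {C} → now {B, C, D, E}.
No further FD applies.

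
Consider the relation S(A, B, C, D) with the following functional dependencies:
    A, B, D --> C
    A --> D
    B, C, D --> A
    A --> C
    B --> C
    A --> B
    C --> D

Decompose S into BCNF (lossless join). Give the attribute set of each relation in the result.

Candidate keys of the original relation: {A}, {B}.
In {A, B, C, D}, {C} is not a superkey ({C}⁺ restricted to this set is {C, D}), so split on C --> D into {C, D} and {A, B, C}.
{C, D}: every determinant is a superkey — BCNF.
{A, B, C}: every determinant is a superkey — BCNF.

{A, B, C}; {C, D}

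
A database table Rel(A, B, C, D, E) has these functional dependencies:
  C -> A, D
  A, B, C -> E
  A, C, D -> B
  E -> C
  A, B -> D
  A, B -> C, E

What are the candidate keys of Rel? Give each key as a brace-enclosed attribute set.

{C}⁺ = {A, B, C, D, E}, which is every attribute, so {C} is a candidate key.
{E}⁺ = {A, B, C, D, E}, which is every attribute, so {E} is a candidate key.
{A, B}⁺ = {A, B, C, D, E}, which is every attribute, so {A, B} is a candidate key.
Any other superkey properly contains one of these, so there are no further candidate keys.

{A, B}, {C}, {E}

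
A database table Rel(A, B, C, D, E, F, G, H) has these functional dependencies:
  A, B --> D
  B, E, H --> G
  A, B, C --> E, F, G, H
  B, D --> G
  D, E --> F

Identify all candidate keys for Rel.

Attributes never on any right-hand side: {A, B, C} — every candidate key must contain all of them.
Closure of {A, B, C} is {A, B, C, D, E, F, G, H}, the whole schema; {A, B, C} is a candidate key.
Every other attribute set either contains this one or has a smaller closure.

{A, B, C}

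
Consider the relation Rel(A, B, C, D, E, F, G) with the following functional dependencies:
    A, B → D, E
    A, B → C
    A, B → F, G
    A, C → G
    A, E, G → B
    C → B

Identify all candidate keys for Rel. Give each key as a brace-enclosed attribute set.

{A} never appears on the right of any FD, so every key must include it.
{A, B} is a candidate key since {A, B}⁺ = {A, B, C, D, E, F, G} covers every attribute.
{A, C} is a candidate key since {A, C}⁺ = {A, B, C, D, E, F, G} covers every attribute.
{A, E, G} is a candidate key since {A, E, G}⁺ = {A, B, C, D, E, F, G} covers every attribute.
Any other superkey properly contains one of these, so there are no further candidate keys.

{A, B}, {A, C}, {A, E, G}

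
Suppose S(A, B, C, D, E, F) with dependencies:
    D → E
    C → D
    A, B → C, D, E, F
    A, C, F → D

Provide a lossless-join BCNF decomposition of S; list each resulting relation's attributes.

{A, B, C, F}; {C, D}; {D, E}

Candidate key of the original relation: {A, B}.
Within {A, B, C, D, E, F}: {D}⁺ ∩ {A, B, C, D, E, F} = {D, E}, not the whole set, so D → E violates BCNF; decompose into {D, E} and {A, B, C, D, F}.
{D, E} is in BCNF.
Within {A, B, C, D, F}: {C}⁺ ∩ {A, B, C, D, F} = {C, D}, not the whole set, so C → D violates BCNF; decompose into {C, D} and {A, B, C, F}.
{C, D} is in BCNF.
{A, B, C, F} is in BCNF.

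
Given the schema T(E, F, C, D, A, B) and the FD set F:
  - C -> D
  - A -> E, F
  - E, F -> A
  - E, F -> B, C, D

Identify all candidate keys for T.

{A}⁺ = {A, B, C, D, E, F} — all of the relation — so {A} is a candidate key.
{E, F}⁺ = {A, B, C, D, E, F} — all of the relation — so {E, F} is a candidate key.
Any other superkey properly contains one of these, so there are no further candidate keys.

{A}, {E, F}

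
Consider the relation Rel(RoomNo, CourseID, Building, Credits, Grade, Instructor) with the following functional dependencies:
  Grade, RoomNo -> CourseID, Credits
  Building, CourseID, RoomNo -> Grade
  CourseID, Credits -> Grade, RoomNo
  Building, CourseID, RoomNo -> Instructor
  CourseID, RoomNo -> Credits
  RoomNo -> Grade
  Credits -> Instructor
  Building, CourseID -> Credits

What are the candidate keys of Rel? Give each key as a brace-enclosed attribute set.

{Building, CourseID}, {Building, RoomNo}

Attributes never on any right-hand side: {Building} — every candidate key must contain it.
{Building, CourseID}⁺ = {Building, CourseID, Credits, Grade, Instructor, RoomNo}, which is every attribute, so {Building, CourseID} is a candidate key.
{Building, RoomNo}⁺ = {Building, CourseID, Credits, Grade, Instructor, RoomNo}, which is every attribute, so {Building, RoomNo} is a candidate key.
Any other superkey properly contains one of these, so there are no further candidate keys.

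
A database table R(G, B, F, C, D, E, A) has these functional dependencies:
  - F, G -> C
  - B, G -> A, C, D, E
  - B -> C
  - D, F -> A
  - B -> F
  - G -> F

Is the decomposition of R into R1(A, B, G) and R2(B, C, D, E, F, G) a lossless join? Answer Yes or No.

R1 ∩ R2 = {B, G}; its closure under F is {A, B, C, D, E, F, G}.
This includes all of R1, so the common attributes are a superkey of R1 — the join is lossless.

Yes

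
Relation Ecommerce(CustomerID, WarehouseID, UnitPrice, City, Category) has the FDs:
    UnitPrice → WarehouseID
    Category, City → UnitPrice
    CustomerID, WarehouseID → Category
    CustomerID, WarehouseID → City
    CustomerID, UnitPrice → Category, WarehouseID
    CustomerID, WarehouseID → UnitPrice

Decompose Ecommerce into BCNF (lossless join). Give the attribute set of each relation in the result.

{Category, City, CustomerID}; {Category, City, UnitPrice}; {UnitPrice, WarehouseID}

Candidate keys of the original relation: {Category, City, CustomerID}, {CustomerID, UnitPrice}, {CustomerID, WarehouseID}.
In {Category, City, CustomerID, UnitPrice, WarehouseID}, {UnitPrice} is not a superkey ({UnitPrice}⁺ restricted to this set is {UnitPrice, WarehouseID}), so split on UnitPrice → WarehouseID into {UnitPrice, WarehouseID} and {Category, City, CustomerID, UnitPrice}.
{UnitPrice, WarehouseID} has no BCNF violation.
In {Category, City, CustomerID, UnitPrice}, {Category, City} is not a superkey ({Category, City}⁺ restricted to this set is {Category, City, UnitPrice}), so split on Category, City → UnitPrice into {Category, City, UnitPrice} and {Category, City, CustomerID}.
{Category, City, UnitPrice} has no BCNF violation.
{Category, City, CustomerID} has no BCNF violation.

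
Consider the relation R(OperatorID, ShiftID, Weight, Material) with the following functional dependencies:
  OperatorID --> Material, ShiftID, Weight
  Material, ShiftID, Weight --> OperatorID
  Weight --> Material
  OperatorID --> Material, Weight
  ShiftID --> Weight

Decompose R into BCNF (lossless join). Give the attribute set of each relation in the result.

Candidate keys of the original relation: {OperatorID}, {ShiftID}.
In {Material, OperatorID, ShiftID, Weight}, {Weight} is not a superkey ({Weight}⁺ restricted to this set is {Material, Weight}), so split on Weight --> Material into {Material, Weight} and {OperatorID, ShiftID, Weight}.
{Material, Weight}: every determinant is a superkey — BCNF.
{OperatorID, ShiftID, Weight}: every determinant is a superkey — BCNF.

{Material, Weight}; {OperatorID, ShiftID, Weight}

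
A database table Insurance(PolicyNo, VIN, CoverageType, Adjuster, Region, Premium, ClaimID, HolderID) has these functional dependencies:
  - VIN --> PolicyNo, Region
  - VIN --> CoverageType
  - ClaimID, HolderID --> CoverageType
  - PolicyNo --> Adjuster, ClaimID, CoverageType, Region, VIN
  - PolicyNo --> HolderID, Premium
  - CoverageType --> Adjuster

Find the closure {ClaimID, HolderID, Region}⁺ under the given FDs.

{Adjuster, ClaimID, CoverageType, HolderID, Region}

Start with {ClaimID, HolderID, Region}.
ClaimID, HolderID --> CoverageType applies; add {CoverageType} → now {ClaimID, CoverageType, HolderID, Region}.
CoverageType --> Adjuster applies; add {Adjuster} → now {Adjuster, ClaimID, CoverageType, HolderID, Region}.
No further FD applies.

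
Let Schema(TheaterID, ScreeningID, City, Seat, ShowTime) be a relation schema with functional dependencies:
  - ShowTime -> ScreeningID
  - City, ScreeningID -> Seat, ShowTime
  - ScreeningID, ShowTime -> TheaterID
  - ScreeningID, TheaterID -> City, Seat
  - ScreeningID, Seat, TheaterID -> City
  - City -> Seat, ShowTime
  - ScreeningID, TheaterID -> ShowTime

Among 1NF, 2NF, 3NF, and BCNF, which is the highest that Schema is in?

Candidate keys: {City}, {ScreeningID, TheaterID}, {ShowTime}. Prime attributes: {City, ScreeningID, ShowTime, TheaterID}.
Every FD has a superkey on the left, so the relation is in BCNF.

BCNF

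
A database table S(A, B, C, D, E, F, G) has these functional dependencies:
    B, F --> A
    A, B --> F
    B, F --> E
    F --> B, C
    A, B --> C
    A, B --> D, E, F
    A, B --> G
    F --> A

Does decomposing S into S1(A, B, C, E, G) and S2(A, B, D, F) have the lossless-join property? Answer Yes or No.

S1 ∩ S2 = {A, B}; its closure under F is {A, B, C, D, E, F, G}.
Since S1 ⊆ {A, B, C, D, E, F, G}, the intersection is a superkey of S1; the decomposition is lossless.

Yes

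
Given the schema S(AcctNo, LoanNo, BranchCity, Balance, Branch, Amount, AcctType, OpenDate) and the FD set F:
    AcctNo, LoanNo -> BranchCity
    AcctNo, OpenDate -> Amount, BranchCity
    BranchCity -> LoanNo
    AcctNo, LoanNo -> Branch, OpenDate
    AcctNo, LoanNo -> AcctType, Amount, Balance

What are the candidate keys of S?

{AcctNo} never appears on the right of any FD, so every key must include it.
{AcctNo, BranchCity}⁺ = {AcctNo, AcctType, Amount, Balance, Branch, BranchCity, LoanNo, OpenDate} — all of the relation — so {AcctNo, BranchCity} is a candidate key.
{AcctNo, LoanNo}⁺ = {AcctNo, AcctType, Amount, Balance, Branch, BranchCity, LoanNo, OpenDate} — all of the relation — so {AcctNo, LoanNo} is a candidate key.
{AcctNo, OpenDate}⁺ = {AcctNo, AcctType, Amount, Balance, Branch, BranchCity, LoanNo, OpenDate} — all of the relation — so {AcctNo, OpenDate} is a candidate key.
Any other superkey properly contains one of these, so there are no further candidate keys.

{AcctNo, BranchCity}, {AcctNo, LoanNo}, {AcctNo, OpenDate}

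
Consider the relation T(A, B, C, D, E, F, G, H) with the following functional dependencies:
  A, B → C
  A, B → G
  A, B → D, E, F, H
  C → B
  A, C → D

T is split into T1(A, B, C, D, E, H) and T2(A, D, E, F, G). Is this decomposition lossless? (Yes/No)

Common attributes: {A, D, E}; their closure is {A, D, E}.
The closure covers neither T1 nor T2 entirely; the join is not lossless.

No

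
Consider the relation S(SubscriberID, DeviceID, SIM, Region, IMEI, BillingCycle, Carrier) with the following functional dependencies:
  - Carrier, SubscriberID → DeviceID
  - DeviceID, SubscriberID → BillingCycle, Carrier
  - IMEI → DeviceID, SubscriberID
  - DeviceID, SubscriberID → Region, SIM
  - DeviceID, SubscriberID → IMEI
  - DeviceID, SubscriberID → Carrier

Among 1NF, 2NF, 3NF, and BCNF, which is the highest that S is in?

Candidate keys: {Carrier, SubscriberID}, {DeviceID, SubscriberID}, {IMEI}. Prime attributes: {Carrier, DeviceID, IMEI, SubscriberID}.
Every FD has a superkey on the left, so the relation is in BCNF.

BCNF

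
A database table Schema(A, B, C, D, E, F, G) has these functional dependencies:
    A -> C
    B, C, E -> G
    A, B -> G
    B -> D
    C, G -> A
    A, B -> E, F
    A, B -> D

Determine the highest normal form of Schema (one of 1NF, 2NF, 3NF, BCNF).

Candidate keys: {A, B}, {B, C, E}, {B, C, G}. Prime attributes: {A, B, C, E, G}.
For A -> C we have {A}⁺ = {A, C}; {A} is not a superkey, so BCNF fails.
B -> D determines the non-prime attribute {D} from a non-superkey — 3NF is violated.
The proper key subset {B} of {A, B} determines non-prime {D}, so the relation is not even in 2NF.

1NF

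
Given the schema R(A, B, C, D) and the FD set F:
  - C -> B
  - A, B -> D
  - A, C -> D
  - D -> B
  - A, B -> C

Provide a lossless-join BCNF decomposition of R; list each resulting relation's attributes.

Candidate keys of the original relation: {A, B}, {A, C}, {A, D}.
In {A, B, C, D}, {C} is not a superkey ({C}⁺ restricted to this set is {B, C}), so split on C -> B into {B, C} and {A, C, D}.
{B, C}: every determinant is a superkey — BCNF.
{A, C, D}: every determinant is a superkey — BCNF.

{A, C, D}; {B, C}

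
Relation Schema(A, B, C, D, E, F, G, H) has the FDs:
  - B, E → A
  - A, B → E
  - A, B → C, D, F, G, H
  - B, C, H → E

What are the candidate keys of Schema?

No FD produces {B}, so it must be in every candidate key.
Closure of {A, B} is {A, B, C, D, E, F, G, H}, the whole schema; {A, B} is a candidate key.
Closure of {B, E} is {A, B, C, D, E, F, G, H}, the whole schema; {B, E} is a candidate key.
Closure of {B, C, H} is {A, B, C, D, E, F, G, H}, the whole schema; {B, C, H} is a candidate key.
Any other superkey properly contains one of these, so there are no further candidate keys.

{A, B}, {B, C, H}, {B, E}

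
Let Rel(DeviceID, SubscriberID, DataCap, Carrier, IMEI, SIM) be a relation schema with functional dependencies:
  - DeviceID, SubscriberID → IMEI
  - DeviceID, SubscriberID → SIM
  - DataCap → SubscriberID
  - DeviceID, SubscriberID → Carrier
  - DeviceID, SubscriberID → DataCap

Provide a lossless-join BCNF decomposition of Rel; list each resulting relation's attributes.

{Carrier, DataCap, DeviceID, IMEI, SIM}; {DataCap, SubscriberID}

Candidate keys of the original relation: {DataCap, DeviceID}, {DeviceID, SubscriberID}.
In {Carrier, DataCap, DeviceID, IMEI, SIM, SubscriberID}, {DataCap} is not a superkey ({DataCap}⁺ restricted to this set is {DataCap, SubscriberID}), so split on DataCap → SubscriberID into {DataCap, SubscriberID} and {Carrier, DataCap, DeviceID, IMEI, SIM}.
{DataCap, SubscriberID} is in BCNF.
{Carrier, DataCap, DeviceID, IMEI, SIM} is in BCNF.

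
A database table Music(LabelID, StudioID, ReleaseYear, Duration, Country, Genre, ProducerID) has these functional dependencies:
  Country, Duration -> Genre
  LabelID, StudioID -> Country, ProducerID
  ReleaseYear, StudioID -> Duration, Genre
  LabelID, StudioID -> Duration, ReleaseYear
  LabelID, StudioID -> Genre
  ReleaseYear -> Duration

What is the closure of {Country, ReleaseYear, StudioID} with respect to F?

{Country, Duration, Genre, ReleaseYear, StudioID}

Start with {Country, ReleaseYear, StudioID}.
ReleaseYear, StudioID -> Duration, Genre applies; add {Duration, Genre} → now {Country, Duration, Genre, ReleaseYear, StudioID}.
No further FD applies.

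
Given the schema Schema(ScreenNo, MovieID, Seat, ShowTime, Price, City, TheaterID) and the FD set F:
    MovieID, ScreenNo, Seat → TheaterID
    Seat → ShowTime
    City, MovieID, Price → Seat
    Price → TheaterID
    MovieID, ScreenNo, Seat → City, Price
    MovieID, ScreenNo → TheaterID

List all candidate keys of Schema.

No FD produces {MovieID, ScreenNo}, so they must be in every candidate key.
{MovieID, ScreenNo, Seat}⁺ = {City, MovieID, Price, ScreenNo, Seat, ShowTime, TheaterID}, which is every attribute, so {MovieID, ScreenNo, Seat} is a candidate key.
{City, MovieID, Price, ScreenNo}⁺ = {City, MovieID, Price, ScreenNo, Seat, ShowTime, TheaterID}, which is every attribute, so {City, MovieID, Price, ScreenNo} is a candidate key.
No proper subset of any of these is a key, and no other minimal superkey exists.

{City, MovieID, Price, ScreenNo}, {MovieID, ScreenNo, Seat}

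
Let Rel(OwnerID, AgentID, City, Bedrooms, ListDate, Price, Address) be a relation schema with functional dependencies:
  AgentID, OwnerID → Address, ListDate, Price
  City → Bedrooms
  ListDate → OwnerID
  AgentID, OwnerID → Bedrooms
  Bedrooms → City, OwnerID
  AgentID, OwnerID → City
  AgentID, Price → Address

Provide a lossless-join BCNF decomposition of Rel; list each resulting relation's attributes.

Candidate keys of the original relation: {AgentID, Bedrooms}, {AgentID, City}, {AgentID, ListDate}, {AgentID, OwnerID}.
In {Address, AgentID, Bedrooms, City, ListDate, OwnerID, Price}, {City} is not a superkey ({City}⁺ restricted to this set is {Bedrooms, City, OwnerID}), so split on City → Bedrooms, OwnerID into {Bedrooms, City, OwnerID} and {Address, AgentID, City, ListDate, Price}.
{Bedrooms, City, OwnerID}: every determinant is a superkey — BCNF.
In {Address, AgentID, City, ListDate, Price}, {AgentID, Price} is not a superkey ({AgentID, Price}⁺ restricted to this set is {Address, AgentID, Price}), so split on AgentID, Price → Address into {Address, AgentID, Price} and {AgentID, City, ListDate, Price}.
{Address, AgentID, Price}: every determinant is a superkey — BCNF.
{AgentID, City, ListDate, Price}: every determinant is a superkey — BCNF.

{Address, AgentID, Price}; {AgentID, City, ListDate, Price}; {Bedrooms, City, OwnerID}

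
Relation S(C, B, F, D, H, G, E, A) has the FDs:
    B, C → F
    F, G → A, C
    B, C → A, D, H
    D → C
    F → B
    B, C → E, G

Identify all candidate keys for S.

{B, C}, {B, D}, {C, F}, {D, F}, {F, G}

Closure of {B, C} is {A, B, C, D, E, F, G, H}, the whole schema; {B, C} is a candidate key.
Closure of {B, D} is {A, B, C, D, E, F, G, H}, the whole schema; {B, D} is a candidate key.
Closure of {C, F} is {A, B, C, D, E, F, G, H}, the whole schema; {C, F} is a candidate key.
Closure of {D, F} is {A, B, C, D, E, F, G, H}, the whole schema; {D, F} is a candidate key.
Closure of {F, G} is {A, B, C, D, E, F, G, H}, the whole schema; {F, G} is a candidate key.
Any other superkey properly contains one of these, so there are no further candidate keys.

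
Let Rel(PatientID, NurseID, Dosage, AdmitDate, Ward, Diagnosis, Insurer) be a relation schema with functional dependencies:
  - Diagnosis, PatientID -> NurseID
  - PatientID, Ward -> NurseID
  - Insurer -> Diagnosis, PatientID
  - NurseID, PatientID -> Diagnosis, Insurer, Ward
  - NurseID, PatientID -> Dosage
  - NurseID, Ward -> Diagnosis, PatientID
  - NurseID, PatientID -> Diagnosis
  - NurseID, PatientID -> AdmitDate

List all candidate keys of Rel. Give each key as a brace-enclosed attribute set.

{Insurer}⁺ = {AdmitDate, Diagnosis, Dosage, Insurer, NurseID, PatientID, Ward}, which is every attribute, so {Insurer} is a candidate key.
{Diagnosis, PatientID}⁺ = {AdmitDate, Diagnosis, Dosage, Insurer, NurseID, PatientID, Ward}, which is every attribute, so {Diagnosis, PatientID} is a candidate key.
{NurseID, PatientID}⁺ = {AdmitDate, Diagnosis, Dosage, Insurer, NurseID, PatientID, Ward}, which is every attribute, so {NurseID, PatientID} is a candidate key.
{NurseID, Ward}⁺ = {AdmitDate, Diagnosis, Dosage, Insurer, NurseID, PatientID, Ward}, which is every attribute, so {NurseID, Ward} is a candidate key.
{PatientID, Ward}⁺ = {AdmitDate, Diagnosis, Dosage, Insurer, NurseID, PatientID, Ward}, which is every attribute, so {PatientID, Ward} is a candidate key.
No proper subset of any of these is a key, and no other minimal superkey exists.

{Diagnosis, PatientID}, {Insurer}, {NurseID, PatientID}, {NurseID, Ward}, {PatientID, Ward}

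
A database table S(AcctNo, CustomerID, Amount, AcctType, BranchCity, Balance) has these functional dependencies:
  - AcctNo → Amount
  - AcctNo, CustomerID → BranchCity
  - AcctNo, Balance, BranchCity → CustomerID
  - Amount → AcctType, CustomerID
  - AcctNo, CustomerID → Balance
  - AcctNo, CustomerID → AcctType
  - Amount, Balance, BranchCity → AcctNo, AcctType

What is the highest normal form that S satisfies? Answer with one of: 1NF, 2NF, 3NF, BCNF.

1NF

Candidate keys: {AcctNo}, {Amount, Balance, BranchCity}. Prime attributes: {AcctNo, Amount, Balance, BranchCity}.
For Amount → AcctType, CustomerID we have {Amount}⁺ = {AcctType, Amount, CustomerID}; {Amount} is not a superkey, so BCNF fails.
Because {AcctType, CustomerID} are non-prime and the left side of Amount → AcctType, CustomerID is not a superkey, the relation is not in 3NF.
{Amount} is a proper subset of the key {Amount, Balance, BranchCity}, and {Amount}⁺ contains the non-prime attributes {AcctType, CustomerID} — a partial dependency, so 2NF is violated.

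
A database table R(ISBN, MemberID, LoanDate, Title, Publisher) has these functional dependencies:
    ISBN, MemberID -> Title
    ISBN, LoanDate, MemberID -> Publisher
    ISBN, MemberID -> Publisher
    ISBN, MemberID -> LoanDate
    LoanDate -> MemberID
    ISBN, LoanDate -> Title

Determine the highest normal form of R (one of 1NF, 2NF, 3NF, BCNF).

Candidate keys: {ISBN, LoanDate}, {ISBN, MemberID}. Prime attributes: {ISBN, LoanDate, MemberID}.
LoanDate -> MemberID: {LoanDate}⁺ = {LoanDate, MemberID}, which is not all of the attributes, so the left side is not a superkey — BCNF is violated.
Since {MemberID} ⊆ prime attributes and every other non-superkey FD also has a prime right side, the schema is in 3NF.

3NF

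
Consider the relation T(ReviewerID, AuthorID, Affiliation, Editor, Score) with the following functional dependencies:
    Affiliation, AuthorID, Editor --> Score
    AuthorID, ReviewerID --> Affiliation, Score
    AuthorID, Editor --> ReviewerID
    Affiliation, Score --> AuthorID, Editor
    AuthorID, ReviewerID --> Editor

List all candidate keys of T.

Closure of {Affiliation, Score} is {Affiliation, AuthorID, Editor, ReviewerID, Score}, the whole schema; {Affiliation, Score} is a candidate key.
Closure of {AuthorID, Editor} is {Affiliation, AuthorID, Editor, ReviewerID, Score}, the whole schema; {AuthorID, Editor} is a candidate key.
Closure of {AuthorID, ReviewerID} is {Affiliation, AuthorID, Editor, ReviewerID, Score}, the whole schema; {AuthorID, ReviewerID} is a candidate key.
No proper subset of any of these is a key, and no other minimal superkey exists.

{Affiliation, Score}, {AuthorID, Editor}, {AuthorID, ReviewerID}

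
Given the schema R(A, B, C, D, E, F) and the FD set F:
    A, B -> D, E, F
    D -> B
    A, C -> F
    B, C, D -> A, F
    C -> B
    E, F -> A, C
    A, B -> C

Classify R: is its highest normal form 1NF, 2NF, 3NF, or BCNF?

3NF

Candidate keys: {A, B}, {A, C}, {A, D}, {C, D}, {E, F}. Prime attributes: {A, B, C, D, E, F}.
D -> B: {D}⁺ = {B, D}, which is not all of the attributes, so the left side is not a superkey — BCNF is violated.
Since {B} ⊆ prime attributes and every other non-superkey FD also has a prime right side, the schema is in 3NF.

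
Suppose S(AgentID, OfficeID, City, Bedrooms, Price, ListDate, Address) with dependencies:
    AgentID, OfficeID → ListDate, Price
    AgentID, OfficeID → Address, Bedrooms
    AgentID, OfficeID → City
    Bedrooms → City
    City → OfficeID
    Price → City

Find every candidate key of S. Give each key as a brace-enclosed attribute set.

{AgentID, Bedrooms}, {AgentID, City}, {AgentID, OfficeID}, {AgentID, Price}

{AgentID} never appears on the right of any FD, so every key must include it.
{AgentID, Bedrooms}⁺ = {Address, AgentID, Bedrooms, City, ListDate, OfficeID, Price}, which is every attribute, so {AgentID, Bedrooms} is a candidate key.
{AgentID, City}⁺ = {Address, AgentID, Bedrooms, City, ListDate, OfficeID, Price}, which is every attribute, so {AgentID, City} is a candidate key.
{AgentID, OfficeID}⁺ = {Address, AgentID, Bedrooms, City, ListDate, OfficeID, Price}, which is every attribute, so {AgentID, OfficeID} is a candidate key.
{AgentID, Price}⁺ = {Address, AgentID, Bedrooms, City, ListDate, OfficeID, Price}, which is every attribute, so {AgentID, Price} is a candidate key.
No proper subset of any of these is a key, and no other minimal superkey exists.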